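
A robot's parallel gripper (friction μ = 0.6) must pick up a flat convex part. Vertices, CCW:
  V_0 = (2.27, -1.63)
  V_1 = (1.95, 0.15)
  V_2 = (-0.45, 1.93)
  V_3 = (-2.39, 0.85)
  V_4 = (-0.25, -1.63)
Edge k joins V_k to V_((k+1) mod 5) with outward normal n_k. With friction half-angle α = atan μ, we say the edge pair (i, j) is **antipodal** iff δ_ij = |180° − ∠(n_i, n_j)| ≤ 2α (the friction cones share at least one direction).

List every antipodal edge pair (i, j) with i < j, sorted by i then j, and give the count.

α = atan 0.6 = 30.96°;  2α = 61.93°
n_0 = (+0.9842, +0.1769)
n_1 = (+0.5957, +0.8032)
n_2 = (-0.4864, +0.8737)
n_3 = (-0.7571, -0.6533)
n_4 = (+0.0000, -1.0000)
  (0,1): δ = 136.75°  ·
  (0,2): δ = 71.09°  ·
  (0,3): δ = 30.60°  ✓
  (0,4): δ = 79.81°  ·
  (1,2): δ = 114.33°  ·
  (1,3): δ = 12.65°  ✓
  (1,4): δ = 36.56°  ✓
  (2,3): δ = 78.31°  ·
  (2,4): δ = 29.10°  ✓
  (3,4): δ = 130.79°  ·
antipodal pairs: 4

count = 4; pairs: (0,3), (1,3), (1,4), (2,4)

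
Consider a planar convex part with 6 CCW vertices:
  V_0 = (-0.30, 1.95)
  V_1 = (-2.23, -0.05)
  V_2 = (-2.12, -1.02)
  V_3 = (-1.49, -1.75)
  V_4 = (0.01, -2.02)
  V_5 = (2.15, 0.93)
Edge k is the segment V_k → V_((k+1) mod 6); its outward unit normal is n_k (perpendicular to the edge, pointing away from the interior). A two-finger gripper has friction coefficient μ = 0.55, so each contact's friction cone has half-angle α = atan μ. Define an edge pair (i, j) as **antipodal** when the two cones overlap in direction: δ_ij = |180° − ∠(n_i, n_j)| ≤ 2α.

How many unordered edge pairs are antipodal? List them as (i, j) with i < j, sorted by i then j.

count = 5; pairs: (0,3), (0,4), (1,4), (2,5), (3,5)

α = atan 0.55 = 28.81°;  2α = 57.62°
n_0 = (-0.7196, +0.6944)
n_1 = (-0.9936, -0.1127)
n_2 = (-0.7571, -0.6533)
n_3 = (-0.1772, -0.9842)
n_4 = (+0.8094, -0.5872)
n_5 = (+0.3843, +0.9232)
  (0,1): δ = 129.55°  ·
  (0,2): δ = 95.23°  ·
  (0,3): δ = 56.22°  ✓
  (0,4): δ = 8.02°  ✓
  (0,5): δ = 111.38°  ·
  (1,2): δ = 145.68°  ·
  (1,3): δ = 106.67°  ·
  (1,4): δ = 42.43°  ✓
  (1,5): δ = 60.93°  ·
  (2,3): δ = 141.00°  ·
  (2,4): δ = 76.75°  ·
  (2,5): δ = 26.60°  ✓
  (3,4): δ = 115.75°  ·
  (3,5): δ = 12.40°  ✓
  (4,5): δ = 76.65°  ·
antipodal pairs: 5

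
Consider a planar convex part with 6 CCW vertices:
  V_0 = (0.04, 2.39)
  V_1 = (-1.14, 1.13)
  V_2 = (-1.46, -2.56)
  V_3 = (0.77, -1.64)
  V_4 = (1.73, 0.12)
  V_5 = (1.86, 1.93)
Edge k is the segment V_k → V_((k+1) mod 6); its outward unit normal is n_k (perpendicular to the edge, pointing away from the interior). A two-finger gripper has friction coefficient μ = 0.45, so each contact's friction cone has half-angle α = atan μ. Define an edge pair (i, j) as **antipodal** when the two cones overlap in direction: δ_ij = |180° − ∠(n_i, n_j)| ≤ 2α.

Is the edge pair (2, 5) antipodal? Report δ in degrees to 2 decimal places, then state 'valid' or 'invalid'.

δ = 36.60°, valid

α = atan 0.45 = 24.23°;  2α = 48.46°
edge 2: e_2 = (+2.23, +0.92);  n_2 = (+0.3814, -0.9244)
edge 5: e_5 = (-1.82, +0.46);  n_5 = (+0.2450, +0.9695)
∠(n_2, n_5) = 143.40°
δ = |180° − 143.40°| = 36.60°
36.60° ≤ 2α = 48.46°  →  valid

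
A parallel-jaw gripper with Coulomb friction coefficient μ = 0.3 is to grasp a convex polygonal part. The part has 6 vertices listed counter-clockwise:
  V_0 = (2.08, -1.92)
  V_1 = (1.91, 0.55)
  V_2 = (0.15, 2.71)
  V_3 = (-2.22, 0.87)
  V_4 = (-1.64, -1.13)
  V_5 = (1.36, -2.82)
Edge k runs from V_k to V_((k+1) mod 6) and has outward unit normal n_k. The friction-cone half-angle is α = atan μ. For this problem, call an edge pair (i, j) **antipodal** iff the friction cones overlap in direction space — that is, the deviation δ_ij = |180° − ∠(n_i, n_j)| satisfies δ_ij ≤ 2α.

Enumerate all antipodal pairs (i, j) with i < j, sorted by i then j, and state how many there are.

count = 4; pairs: (0,3), (1,3), (1,4), (2,5)

α = atan 0.3 = 16.70°;  2α = 33.40°
n_0 = (+0.9976, +0.0687)
n_1 = (+0.7752, +0.6317)
n_2 = (-0.6132, +0.7899)
n_3 = (-0.9604, -0.2785)
n_4 = (-0.4908, -0.8713)
n_5 = (+0.7809, -0.6247)
  (0,1): δ = 144.76°  ·
  (0,2): δ = 56.11°  ·
  (0,3): δ = 12.23°  ✓
  (0,4): δ = 56.67°  ·
  (0,5): δ = 137.40°  ·
  (1,2): δ = 91.35°  ·
  (1,3): δ = 23.00°  ✓
  (1,4): δ = 21.43°  ✓
  (1,5): δ = 102.17°  ·
  (2,3): δ = 111.65°  ·
  (2,4): δ = 67.22°  ·
  (2,5): δ = 13.52°  ✓
  (3,4): δ = 135.57°  ·
  (3,5): δ = 54.83°  ·
  (4,5): δ = 99.27°  ·
antipodal pairs: 4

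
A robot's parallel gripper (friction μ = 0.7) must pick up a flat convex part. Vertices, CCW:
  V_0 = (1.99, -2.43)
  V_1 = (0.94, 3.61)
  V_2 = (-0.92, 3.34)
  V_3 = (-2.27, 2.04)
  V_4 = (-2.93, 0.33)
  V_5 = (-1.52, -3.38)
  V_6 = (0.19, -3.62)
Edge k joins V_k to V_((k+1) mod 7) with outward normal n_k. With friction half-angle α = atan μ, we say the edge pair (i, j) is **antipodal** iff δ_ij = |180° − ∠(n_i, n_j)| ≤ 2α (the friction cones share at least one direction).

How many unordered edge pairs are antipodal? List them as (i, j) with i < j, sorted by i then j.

α = atan 0.7 = 34.99°;  2α = 69.98°
n_0 = (+0.9852, +0.1713)
n_1 = (-0.1437, +0.9896)
n_2 = (-0.6936, +0.7203)
n_3 = (-0.9329, +0.3601)
n_4 = (-0.9348, -0.3553)
n_5 = (-0.1390, -0.9903)
n_6 = (+0.5515, -0.8342)
  (0,1): δ = 91.60°  ·
  (0,2): δ = 55.94°  ✓
  (0,3): δ = 30.97°  ✓
  (0,4): δ = 10.95°  ✓
  (0,5): δ = 72.15°  ·
  (0,6): δ = 113.61°  ·
  (1,2): δ = 144.34°  ·
  (1,3): δ = 119.36°  ·
  (1,4): δ = 77.45°  ·
  (1,5): δ = 16.25°  ✓
  (1,6): δ = 25.21°  ✓
  (2,3): δ = 155.02°  ·
  (2,4): δ = 113.11°  ·
  (2,5): δ = 51.91°  ✓
  (2,6): δ = 10.45°  ✓
  (3,4): δ = 138.09°  ·
  (3,5): δ = 76.88°  ·
  (3,6): δ = 35.43°  ✓
  (4,5): δ = 118.80°  ·
  (4,6): δ = 77.34°  ·
  (5,6): δ = 138.54°  ·
antipodal pairs: 8

count = 8; pairs: (0,2), (0,3), (0,4), (1,5), (1,6), (2,5), (2,6), (3,6)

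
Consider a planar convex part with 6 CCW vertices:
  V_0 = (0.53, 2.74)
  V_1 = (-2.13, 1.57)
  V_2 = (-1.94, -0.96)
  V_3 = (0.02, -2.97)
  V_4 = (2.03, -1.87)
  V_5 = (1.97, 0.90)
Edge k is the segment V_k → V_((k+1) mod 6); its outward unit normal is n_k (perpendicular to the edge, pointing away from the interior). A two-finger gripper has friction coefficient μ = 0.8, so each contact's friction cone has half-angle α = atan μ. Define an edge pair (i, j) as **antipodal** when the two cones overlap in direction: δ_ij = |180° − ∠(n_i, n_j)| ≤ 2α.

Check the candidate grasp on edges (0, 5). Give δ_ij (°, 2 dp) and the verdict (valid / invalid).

α = atan 0.8 = 38.66°;  2α = 77.32°
edge 0: e_0 = (-2.66, -1.17);  n_0 = (-0.4026, +0.9154)
edge 5: e_5 = (-1.44, +1.84);  n_5 = (+0.7875, +0.6163)
∠(n_0, n_5) = 75.70°
δ = |180° − 75.70°| = 104.30°
104.30° > 2α = 77.32°  →  invalid

δ = 104.30°, invalid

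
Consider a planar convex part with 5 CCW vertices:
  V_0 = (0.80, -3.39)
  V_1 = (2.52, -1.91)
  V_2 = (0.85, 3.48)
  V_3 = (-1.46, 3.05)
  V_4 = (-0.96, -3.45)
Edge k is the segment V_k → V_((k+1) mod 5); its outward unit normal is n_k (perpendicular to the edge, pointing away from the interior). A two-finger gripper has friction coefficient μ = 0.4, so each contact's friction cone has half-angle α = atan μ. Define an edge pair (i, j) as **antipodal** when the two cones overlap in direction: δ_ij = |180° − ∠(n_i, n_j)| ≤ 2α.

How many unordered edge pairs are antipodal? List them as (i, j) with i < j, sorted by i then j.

count = 3; pairs: (0,2), (1,3), (2,4)

α = atan 0.4 = 21.80°;  2α = 43.60°
n_0 = (+0.6522, -0.7580)
n_1 = (+0.9552, +0.2960)
n_2 = (-0.1830, +0.9831)
n_3 = (-0.9971, -0.0767)
n_4 = (+0.0341, -0.9994)
  (0,1): δ = 113.50°  ·
  (0,2): δ = 30.17°  ✓
  (0,3): δ = 53.69°  ·
  (0,4): δ = 141.24°  ·
  (1,2): δ = 96.67°  ·
  (1,3): δ = 12.82°  ✓
  (1,4): δ = 74.74°  ·
  (2,3): δ = 96.15°  ·
  (2,4): δ = 8.59°  ✓
  (3,4): δ = 92.45°  ·
antipodal pairs: 3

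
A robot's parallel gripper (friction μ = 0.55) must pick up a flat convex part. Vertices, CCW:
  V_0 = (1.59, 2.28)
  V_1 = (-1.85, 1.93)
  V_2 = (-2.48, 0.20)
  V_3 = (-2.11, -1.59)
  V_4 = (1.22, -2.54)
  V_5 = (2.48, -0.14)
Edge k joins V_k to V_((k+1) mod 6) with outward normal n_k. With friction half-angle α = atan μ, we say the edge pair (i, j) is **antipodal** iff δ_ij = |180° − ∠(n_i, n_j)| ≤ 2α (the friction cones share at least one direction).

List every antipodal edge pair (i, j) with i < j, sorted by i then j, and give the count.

count = 7; pairs: (0,3), (0,4), (1,4), (1,5), (2,4), (2,5), (3,5)

α = atan 0.55 = 28.81°;  2α = 57.62°
n_0 = (-0.1012, +0.9949)
n_1 = (-0.9396, +0.3422)
n_2 = (-0.9793, -0.2024)
n_3 = (-0.2743, -0.9616)
n_4 = (+0.8854, -0.4648)
n_5 = (+0.9385, +0.3452)
  (0,1): δ = 115.82°  ·
  (0,2): δ = 84.13°  ·
  (0,3): δ = 21.73°  ✓
  (0,4): δ = 56.49°  ✓
  (0,5): δ = 104.38°  ·
  (1,2): δ = 148.31°  ·
  (1,3): δ = 85.91°  ·
  (1,4): δ = 7.69°  ✓
  (1,5): δ = 40.20°  ✓
  (2,3): δ = 117.60°  ·
  (2,4): δ = 39.38°  ✓
  (2,5): δ = 8.51°  ✓
  (3,4): δ = 101.78°  ·
  (3,5): δ = 53.89°  ✓
  (4,5): δ = 132.11°  ·
antipodal pairs: 7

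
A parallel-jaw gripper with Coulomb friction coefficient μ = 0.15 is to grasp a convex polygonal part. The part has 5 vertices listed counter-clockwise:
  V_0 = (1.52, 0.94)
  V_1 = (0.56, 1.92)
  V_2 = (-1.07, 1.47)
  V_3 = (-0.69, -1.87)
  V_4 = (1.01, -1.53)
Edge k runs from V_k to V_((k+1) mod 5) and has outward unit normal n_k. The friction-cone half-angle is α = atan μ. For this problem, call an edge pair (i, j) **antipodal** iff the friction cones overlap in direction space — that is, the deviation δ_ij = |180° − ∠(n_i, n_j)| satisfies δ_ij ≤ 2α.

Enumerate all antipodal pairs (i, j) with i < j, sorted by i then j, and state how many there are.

α = atan 0.15 = 8.53°;  2α = 17.06°
n_0 = (+0.7144, +0.6998)
n_1 = (-0.2661, +0.9639)
n_2 = (-0.9936, -0.1130)
n_3 = (+0.1961, -0.9806)
n_4 = (+0.9793, -0.2022)
  (0,1): δ = 118.98°  ·
  (0,2): δ = 37.92°  ·
  (0,3): δ = 56.90°  ·
  (0,4): δ = 123.92°  ·
  (1,2): δ = 98.94°  ·
  (1,3): δ = 4.12°  ✓
  (1,4): δ = 62.90°  ·
  (2,3): δ = 85.18°  ·
  (2,4): δ = 18.16°  ·
  (3,4): δ = 112.98°  ·
antipodal pairs: 1

count = 1; pairs: (1,3)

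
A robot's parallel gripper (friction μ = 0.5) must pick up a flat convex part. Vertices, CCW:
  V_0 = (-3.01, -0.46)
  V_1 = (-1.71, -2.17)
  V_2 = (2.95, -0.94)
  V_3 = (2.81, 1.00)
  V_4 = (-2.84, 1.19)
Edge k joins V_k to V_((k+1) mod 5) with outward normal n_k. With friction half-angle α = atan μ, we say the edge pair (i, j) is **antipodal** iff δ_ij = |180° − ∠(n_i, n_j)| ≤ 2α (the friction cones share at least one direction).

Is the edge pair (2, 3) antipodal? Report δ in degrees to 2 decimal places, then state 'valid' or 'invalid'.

α = atan 0.5 = 26.57°;  2α = 53.13°
edge 2: e_2 = (-0.14, +1.94);  n_2 = (+0.9974, +0.0720)
edge 3: e_3 = (-5.65, +0.19);  n_3 = (+0.0336, +0.9994)
∠(n_2, n_3) = 83.95°
δ = |180° − 83.95°| = 96.05°
96.05° > 2α = 53.13°  →  invalid

δ = 96.05°, invalid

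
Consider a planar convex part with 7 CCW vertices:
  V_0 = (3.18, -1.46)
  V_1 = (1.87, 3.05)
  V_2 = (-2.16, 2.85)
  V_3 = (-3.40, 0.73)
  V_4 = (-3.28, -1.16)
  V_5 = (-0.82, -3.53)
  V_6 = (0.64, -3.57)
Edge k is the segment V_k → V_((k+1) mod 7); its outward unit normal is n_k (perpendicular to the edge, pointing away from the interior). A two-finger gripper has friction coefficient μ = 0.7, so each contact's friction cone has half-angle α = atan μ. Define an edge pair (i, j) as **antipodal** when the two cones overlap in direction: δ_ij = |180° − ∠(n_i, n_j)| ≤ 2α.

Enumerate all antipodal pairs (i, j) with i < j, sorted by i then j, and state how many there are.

count = 9; pairs: (0,2), (0,3), (0,4), (1,4), (1,5), (1,6), (2,5), (2,6), (3,6)

α = atan 0.7 = 34.99°;  2α = 69.98°
n_0 = (+0.9603, +0.2789)
n_1 = (-0.0496, +0.9988)
n_2 = (-0.8632, +0.5049)
n_3 = (-0.9980, -0.0634)
n_4 = (-0.6938, -0.7202)
n_5 = (-0.0274, -0.9996)
n_6 = (+0.6390, -0.7692)
  (0,1): δ = 103.36°  ·
  (0,2): δ = 46.52°  ✓
  (0,3): δ = 12.56°  ✓
  (0,4): δ = 29.87°  ✓
  (0,5): δ = 72.23°  ·
  (0,6): δ = 113.52°  ·
  (1,2): δ = 123.16°  ·
  (1,3): δ = 89.21°  ·
  (1,4): δ = 46.77°  ✓
  (1,5): δ = 4.41°  ✓
  (1,6): δ = 36.88°  ✓
  (2,3): δ = 146.04°  ·
  (2,4): δ = 103.61°  ·
  (2,5): δ = 61.25°  ✓
  (2,6): δ = 19.96°  ✓
  (3,4): δ = 137.57°  ·
  (3,5): δ = 95.20°  ·
  (3,6): δ = 53.92°  ✓
  (4,5): δ = 137.64°  ·
  (4,6): δ = 96.35°  ·
  (5,6): δ = 138.71°  ·
antipodal pairs: 9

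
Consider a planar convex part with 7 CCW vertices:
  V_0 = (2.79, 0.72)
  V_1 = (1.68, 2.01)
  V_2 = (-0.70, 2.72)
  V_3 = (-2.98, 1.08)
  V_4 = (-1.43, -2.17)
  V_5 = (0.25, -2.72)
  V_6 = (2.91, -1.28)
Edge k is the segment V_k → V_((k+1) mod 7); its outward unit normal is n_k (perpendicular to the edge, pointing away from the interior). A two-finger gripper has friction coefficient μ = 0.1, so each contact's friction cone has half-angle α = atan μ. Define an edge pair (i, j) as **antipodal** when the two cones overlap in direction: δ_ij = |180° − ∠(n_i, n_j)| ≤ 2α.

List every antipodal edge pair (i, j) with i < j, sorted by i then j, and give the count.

count = 2; pairs: (1,4), (2,5)

α = atan 0.1 = 5.71°;  2α = 11.42°
n_0 = (+0.7580, +0.6522)
n_1 = (+0.2859, +0.9583)
n_2 = (-0.5839, +0.8118)
n_3 = (-0.9026, -0.4305)
n_4 = (-0.3111, -0.9504)
n_5 = (+0.4761, -0.8794)
n_6 = (+0.9982, +0.0599)
  (0,1): δ = 147.32°  ·
  (0,2): δ = 94.98°  ·
  (0,3): δ = 15.21°  ·
  (0,4): δ = 31.16°  ·
  (0,5): δ = 77.72°  ·
  (0,6): δ = 142.72°  ·
  (1,2): δ = 127.66°  ·
  (1,3): δ = 47.89°  ·
  (1,4): δ = 1.52°  ✓
  (1,5): δ = 45.04°  ·
  (1,6): δ = 110.04°  ·
  (2,3): δ = 100.23°  ·
  (2,4): δ = 53.85°  ·
  (2,5): δ = 7.30°  ✓
  (2,6): δ = 57.71°  ·
  (3,4): δ = 133.63°  ·
  (3,5): δ = 87.07°  ·
  (3,6): δ = 22.06°  ·
  (4,5): δ = 133.44°  ·
  (4,6): δ = 68.44°  ·
  (5,6): δ = 115.00°  ·
antipodal pairs: 2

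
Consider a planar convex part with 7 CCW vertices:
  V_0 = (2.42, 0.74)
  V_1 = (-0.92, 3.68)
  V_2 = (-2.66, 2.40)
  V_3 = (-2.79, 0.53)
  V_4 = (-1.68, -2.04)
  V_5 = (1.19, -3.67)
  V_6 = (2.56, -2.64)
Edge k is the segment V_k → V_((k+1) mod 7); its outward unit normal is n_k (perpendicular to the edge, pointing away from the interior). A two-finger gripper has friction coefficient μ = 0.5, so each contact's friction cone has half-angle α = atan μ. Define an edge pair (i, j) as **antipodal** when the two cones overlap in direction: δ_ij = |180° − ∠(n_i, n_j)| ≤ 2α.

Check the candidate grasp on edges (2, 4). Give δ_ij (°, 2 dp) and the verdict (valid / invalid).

δ = 115.62°, invalid

α = atan 0.5 = 26.57°;  2α = 53.13°
edge 2: e_2 = (-0.13, -1.87);  n_2 = (-0.9976, +0.0694)
edge 4: e_4 = (+2.87, -1.63);  n_4 = (-0.4939, -0.8695)
∠(n_2, n_4) = 64.38°
δ = |180° − 64.38°| = 115.62°
115.62° > 2α = 53.13°  →  invalid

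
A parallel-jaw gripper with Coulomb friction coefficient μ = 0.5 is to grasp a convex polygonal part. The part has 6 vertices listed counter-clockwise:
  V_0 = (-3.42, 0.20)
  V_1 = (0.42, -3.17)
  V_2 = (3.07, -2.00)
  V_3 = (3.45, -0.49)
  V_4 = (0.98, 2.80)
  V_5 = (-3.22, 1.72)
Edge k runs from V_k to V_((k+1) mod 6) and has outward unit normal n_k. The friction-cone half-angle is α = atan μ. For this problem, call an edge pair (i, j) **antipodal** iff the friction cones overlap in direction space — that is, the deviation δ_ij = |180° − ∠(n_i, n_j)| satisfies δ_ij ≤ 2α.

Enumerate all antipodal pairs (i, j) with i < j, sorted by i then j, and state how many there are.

count = 4; pairs: (0,3), (1,4), (2,5), (3,5)

α = atan 0.5 = 26.57°;  2α = 53.13°
n_0 = (-0.6596, -0.7516)
n_1 = (+0.4039, -0.9148)
n_2 = (+0.9698, -0.2440)
n_3 = (+0.7997, +0.6004)
n_4 = (-0.2490, +0.9685)
n_5 = (-0.9915, +0.1305)
  (0,1): δ = 114.91°  ·
  (0,2): δ = 62.86°  ·
  (0,3): δ = 11.83°  ✓
  (0,4): δ = 55.69°  ·
  (0,5): δ = 123.77°  ·
  (1,2): δ = 127.95°  ·
  (1,3): δ = 76.92°  ·
  (1,4): δ = 9.40°  ✓
  (1,5): δ = 58.68°  ·
  (2,3): δ = 128.98°  ·
  (2,4): δ = 61.45°  ·
  (2,5): δ = 6.63°  ✓
  (3,4): δ = 112.48°  ·
  (3,5): δ = 44.39°  ✓
  (4,5): δ = 111.92°  ·
antipodal pairs: 4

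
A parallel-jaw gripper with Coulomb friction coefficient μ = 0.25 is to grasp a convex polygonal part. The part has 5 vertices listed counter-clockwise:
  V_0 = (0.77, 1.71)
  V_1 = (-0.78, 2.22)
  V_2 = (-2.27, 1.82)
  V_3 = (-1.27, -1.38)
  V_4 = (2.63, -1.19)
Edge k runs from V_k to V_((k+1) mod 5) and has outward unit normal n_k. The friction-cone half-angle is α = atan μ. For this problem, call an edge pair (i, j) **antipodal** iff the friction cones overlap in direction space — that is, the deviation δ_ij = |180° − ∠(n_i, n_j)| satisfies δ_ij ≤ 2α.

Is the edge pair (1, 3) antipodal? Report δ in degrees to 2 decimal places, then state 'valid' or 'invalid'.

α = atan 0.25 = 14.04°;  2α = 28.07°
edge 1: e_1 = (-1.49, -0.40);  n_1 = (-0.2593, +0.9658)
edge 3: e_3 = (+3.90, +0.19);  n_3 = (+0.0487, -0.9988)
∠(n_1, n_3) = 167.76°
δ = |180° − 167.76°| = 12.24°
12.24° ≤ 2α = 28.07°  →  valid

δ = 12.24°, valid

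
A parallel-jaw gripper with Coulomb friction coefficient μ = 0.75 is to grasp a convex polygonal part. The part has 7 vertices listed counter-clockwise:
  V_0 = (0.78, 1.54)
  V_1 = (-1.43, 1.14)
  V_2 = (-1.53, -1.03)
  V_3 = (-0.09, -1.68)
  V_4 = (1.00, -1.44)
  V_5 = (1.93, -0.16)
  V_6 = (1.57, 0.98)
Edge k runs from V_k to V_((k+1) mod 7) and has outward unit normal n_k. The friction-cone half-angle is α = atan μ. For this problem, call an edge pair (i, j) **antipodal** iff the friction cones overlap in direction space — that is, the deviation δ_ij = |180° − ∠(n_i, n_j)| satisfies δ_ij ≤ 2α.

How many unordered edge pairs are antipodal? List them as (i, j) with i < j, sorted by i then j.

α = atan 0.75 = 36.87°;  2α = 73.74°
n_0 = (-0.1781, +0.9840)
n_1 = (-0.9989, +0.0460)
n_2 = (-0.4114, -0.9114)
n_3 = (+0.2150, -0.9766)
n_4 = (+0.8090, -0.5878)
n_5 = (+0.9536, +0.3011)
n_6 = (+0.5783, +0.8158)
  (0,1): δ = 102.90°  ·
  (0,2): δ = 34.55°  ✓
  (0,3): δ = 2.16°  ✓
  (0,4): δ = 43.74°  ✓
  (0,5): δ = 97.27°  ·
  (0,6): δ = 134.41°  ·
  (1,2): δ = 111.66°  ·
  (1,3): δ = 74.94°  ·
  (1,4): δ = 33.36°  ✓
  (1,5): δ = 20.16°  ✓
  (1,6): δ = 57.31°  ✓
  (2,3): δ = 143.29°  ·
  (2,4): δ = 101.71°  ·
  (2,5): δ = 48.18°  ✓
  (2,6): δ = 11.04°  ✓
  (3,4): δ = 138.42°  ·
  (3,5): δ = 84.89°  ·
  (3,6): δ = 47.75°  ✓
  (4,5): δ = 126.47°  ·
  (4,6): δ = 89.33°  ·
  (5,6): δ = 142.86°  ·
antipodal pairs: 9

count = 9; pairs: (0,2), (0,3), (0,4), (1,4), (1,5), (1,6), (2,5), (2,6), (3,6)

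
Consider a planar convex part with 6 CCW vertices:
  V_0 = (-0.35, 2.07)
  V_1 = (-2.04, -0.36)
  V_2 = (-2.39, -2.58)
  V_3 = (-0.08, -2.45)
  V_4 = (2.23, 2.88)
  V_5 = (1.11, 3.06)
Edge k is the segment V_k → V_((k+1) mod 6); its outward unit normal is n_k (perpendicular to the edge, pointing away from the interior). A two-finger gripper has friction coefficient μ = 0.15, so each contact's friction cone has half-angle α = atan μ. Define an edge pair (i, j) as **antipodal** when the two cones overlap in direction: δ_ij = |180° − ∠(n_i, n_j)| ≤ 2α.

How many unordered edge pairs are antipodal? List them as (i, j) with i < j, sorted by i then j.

count = 3; pairs: (0,3), (1,3), (2,4)

α = atan 0.15 = 8.53°;  2α = 17.06°
n_0 = (-0.8210, +0.5710)
n_1 = (-0.9878, +0.1557)
n_2 = (+0.0562, -0.9984)
n_3 = (+0.9175, -0.3977)
n_4 = (+0.1587, +0.9873)
n_5 = (-0.5612, +0.8277)
  (0,1): δ = 154.14°  ·
  (0,2): δ = 51.96°  ·
  (0,3): δ = 11.39°  ✓
  (0,4): δ = 115.69°  ·
  (0,5): δ = 158.96°  ·
  (1,2): δ = 77.82°  ·
  (1,3): δ = 14.47°  ✓
  (1,4): δ = 89.83°  ·
  (1,5): δ = 133.10°  ·
  (2,3): δ = 116.65°  ·
  (2,4): δ = 12.35°  ✓
  (2,5): δ = 30.92°  ·
  (3,4): δ = 75.70°  ·
  (3,5): δ = 32.43°  ·
  (4,5): δ = 136.73°  ·
antipodal pairs: 3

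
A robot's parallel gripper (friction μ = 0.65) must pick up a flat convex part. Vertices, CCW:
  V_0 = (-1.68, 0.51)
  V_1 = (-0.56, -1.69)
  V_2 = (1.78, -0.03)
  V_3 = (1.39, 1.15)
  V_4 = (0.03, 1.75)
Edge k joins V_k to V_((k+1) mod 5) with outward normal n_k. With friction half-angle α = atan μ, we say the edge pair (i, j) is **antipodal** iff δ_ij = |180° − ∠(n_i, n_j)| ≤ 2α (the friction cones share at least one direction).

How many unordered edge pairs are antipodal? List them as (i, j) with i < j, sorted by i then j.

count = 4; pairs: (0,2), (0,3), (1,3), (1,4)

α = atan 0.65 = 33.02°;  2α = 66.05°
n_0 = (-0.8912, -0.4537)
n_1 = (+0.5786, -0.8156)
n_2 = (+0.9495, +0.3138)
n_3 = (+0.4036, +0.9149)
n_4 = (-0.5870, +0.8096)
  (0,1): δ = 81.63°  ·
  (0,2): δ = 8.69°  ✓
  (0,3): δ = 39.21°  ✓
  (0,4): δ = 98.97°  ·
  (1,2): δ = 107.06°  ·
  (1,3): δ = 59.16°  ✓
  (1,4): δ = 0.60°  ✓
  (2,3): δ = 132.10°  ·
  (2,4): δ = 72.34°  ·
  (3,4): δ = 120.25°  ·
antipodal pairs: 4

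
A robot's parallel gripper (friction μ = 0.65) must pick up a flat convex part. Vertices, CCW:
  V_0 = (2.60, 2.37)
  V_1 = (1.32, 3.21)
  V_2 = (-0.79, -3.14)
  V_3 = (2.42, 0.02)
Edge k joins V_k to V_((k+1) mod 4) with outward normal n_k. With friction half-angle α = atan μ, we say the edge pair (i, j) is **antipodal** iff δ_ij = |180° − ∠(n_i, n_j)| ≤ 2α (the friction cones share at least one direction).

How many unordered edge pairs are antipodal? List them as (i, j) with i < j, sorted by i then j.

α = atan 0.65 = 33.02°;  2α = 66.05°
n_0 = (+0.5487, +0.8360)
n_1 = (-0.9490, +0.3153)
n_2 = (+0.7015, -0.7126)
n_3 = (+0.9971, -0.0764)
  (0,1): δ = 75.11°  ·
  (0,2): δ = 77.83°  ·
  (0,3): δ = 118.89°  ·
  (1,2): δ = 27.07°  ✓
  (1,3): δ = 14.00°  ✓
  (2,3): δ = 138.93°  ·
antipodal pairs: 2

count = 2; pairs: (1,2), (1,3)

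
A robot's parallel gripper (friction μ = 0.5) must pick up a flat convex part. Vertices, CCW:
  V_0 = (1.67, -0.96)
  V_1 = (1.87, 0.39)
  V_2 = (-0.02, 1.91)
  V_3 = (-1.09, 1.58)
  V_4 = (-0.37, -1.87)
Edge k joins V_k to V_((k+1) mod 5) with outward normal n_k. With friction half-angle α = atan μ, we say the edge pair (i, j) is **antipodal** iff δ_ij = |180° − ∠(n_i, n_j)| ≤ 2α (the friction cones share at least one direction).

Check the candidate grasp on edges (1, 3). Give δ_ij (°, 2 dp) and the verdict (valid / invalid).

α = atan 0.5 = 26.57°;  2α = 53.13°
edge 1: e_1 = (-1.89, +1.52);  n_1 = (+0.6267, +0.7793)
edge 3: e_3 = (+0.72, -3.45);  n_3 = (-0.9789, -0.2043)
∠(n_1, n_3) = 140.60°
δ = |180° − 140.60°| = 39.40°
39.40° ≤ 2α = 53.13°  →  valid

δ = 39.40°, valid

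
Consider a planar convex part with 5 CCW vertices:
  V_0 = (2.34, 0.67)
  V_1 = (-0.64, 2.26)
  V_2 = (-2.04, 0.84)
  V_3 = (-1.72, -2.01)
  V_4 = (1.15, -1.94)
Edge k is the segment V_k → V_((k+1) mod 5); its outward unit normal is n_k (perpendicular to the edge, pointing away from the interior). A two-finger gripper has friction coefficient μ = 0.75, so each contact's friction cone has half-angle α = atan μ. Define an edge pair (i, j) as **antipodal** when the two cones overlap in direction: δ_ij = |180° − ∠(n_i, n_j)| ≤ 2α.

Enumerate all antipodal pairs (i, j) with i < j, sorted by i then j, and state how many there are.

count = 5; pairs: (0,2), (0,3), (1,3), (1,4), (2,4)

α = atan 0.75 = 36.87°;  2α = 73.74°
n_0 = (+0.4707, +0.8823)
n_1 = (-0.7121, +0.7021)
n_2 = (-0.9938, -0.1116)
n_3 = (+0.0244, -0.9997)
n_4 = (+0.9099, -0.4149)
  (0,1): δ = 106.51°  ·
  (0,2): δ = 55.51°  ✓
  (0,3): δ = 29.48°  ✓
  (0,4): δ = 93.57°  ·
  (1,2): δ = 129.00°  ·
  (1,3): δ = 44.01°  ✓
  (1,4): δ = 20.08°  ✓
  (2,3): δ = 95.01°  ·
  (2,4): δ = 30.92°  ✓
  (3,4): δ = 115.91°  ·
antipodal pairs: 5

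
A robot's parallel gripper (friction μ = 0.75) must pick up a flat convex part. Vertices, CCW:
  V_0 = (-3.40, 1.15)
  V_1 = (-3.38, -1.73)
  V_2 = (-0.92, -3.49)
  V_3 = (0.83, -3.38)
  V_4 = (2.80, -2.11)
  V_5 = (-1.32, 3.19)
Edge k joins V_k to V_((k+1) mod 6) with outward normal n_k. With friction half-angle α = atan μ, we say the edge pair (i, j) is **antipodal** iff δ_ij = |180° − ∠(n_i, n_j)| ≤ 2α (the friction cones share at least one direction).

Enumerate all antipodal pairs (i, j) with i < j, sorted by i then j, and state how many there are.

count = 6; pairs: (0,3), (0,4), (1,4), (2,4), (2,5), (3,5)

α = atan 0.75 = 36.87°;  2α = 73.74°
n_0 = (-1.0000, -0.0069)
n_1 = (-0.5819, -0.8133)
n_2 = (+0.0627, -0.9980)
n_3 = (+0.5418, -0.8405)
n_4 = (+0.7895, +0.6137)
n_5 = (-0.7002, +0.7139)
  (0,1): δ = 125.98°  ·
  (0,2): δ = 86.80°  ·
  (0,3): δ = 57.59°  ✓
  (0,4): δ = 37.46°  ✓
  (0,5): δ = 134.05°  ·
  (1,2): δ = 140.82°  ·
  (1,3): δ = 111.61°  ·
  (1,4): δ = 16.56°  ✓
  (1,5): δ = 80.03°  ·
  (2,3): δ = 150.79°  ·
  (2,4): δ = 55.74°  ✓
  (2,5): δ = 40.85°  ✓
  (3,4): δ = 84.95°  ·
  (3,5): δ = 11.64°  ✓
  (4,5): δ = 83.42°  ·
antipodal pairs: 6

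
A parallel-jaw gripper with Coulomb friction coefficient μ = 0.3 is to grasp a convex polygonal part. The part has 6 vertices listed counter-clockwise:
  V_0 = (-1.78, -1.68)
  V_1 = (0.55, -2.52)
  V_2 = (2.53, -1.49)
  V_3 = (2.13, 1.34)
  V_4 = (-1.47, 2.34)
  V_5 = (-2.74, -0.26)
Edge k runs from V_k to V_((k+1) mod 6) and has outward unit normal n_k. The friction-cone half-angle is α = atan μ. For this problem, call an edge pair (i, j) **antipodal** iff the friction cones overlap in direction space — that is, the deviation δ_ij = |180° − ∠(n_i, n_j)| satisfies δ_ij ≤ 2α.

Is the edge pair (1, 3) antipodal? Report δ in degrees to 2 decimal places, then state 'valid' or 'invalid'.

δ = 43.01°, invalid

α = atan 0.3 = 16.70°;  2α = 33.40°
edge 1: e_1 = (+1.98, +1.03);  n_1 = (+0.4615, -0.8871)
edge 3: e_3 = (-3.60, +1.00);  n_3 = (+0.2676, +0.9635)
∠(n_1, n_3) = 136.99°
δ = |180° − 136.99°| = 43.01°
43.01° > 2α = 33.40°  →  invalid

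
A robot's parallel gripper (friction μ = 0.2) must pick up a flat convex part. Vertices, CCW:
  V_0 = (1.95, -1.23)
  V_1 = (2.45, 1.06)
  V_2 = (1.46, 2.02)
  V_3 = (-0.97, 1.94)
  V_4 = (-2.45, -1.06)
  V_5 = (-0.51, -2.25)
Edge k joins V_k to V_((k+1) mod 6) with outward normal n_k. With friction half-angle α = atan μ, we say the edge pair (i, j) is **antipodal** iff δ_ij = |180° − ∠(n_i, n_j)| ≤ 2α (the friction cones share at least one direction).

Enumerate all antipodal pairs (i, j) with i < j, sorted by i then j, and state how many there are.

α = atan 0.2 = 11.31°;  2α = 22.62°
n_0 = (+0.9770, -0.2133)
n_1 = (+0.6961, +0.7179)
n_2 = (-0.0329, +0.9995)
n_3 = (-0.8968, +0.4424)
n_4 = (-0.5229, -0.8524)
n_5 = (+0.3830, -0.9237)
  (0,1): δ = 121.80°  ·
  (0,2): δ = 75.80°  ·
  (0,3): δ = 13.94°  ✓
  (0,4): δ = 70.79°  ·
  (0,5): δ = 124.84°  ·
  (1,2): δ = 134.00°  ·
  (1,3): δ = 72.14°  ·
  (1,4): δ = 12.59°  ✓
  (1,5): δ = 66.64°  ·
  (2,3): δ = 118.14°  ·
  (2,4): δ = 33.41°  ·
  (2,5): δ = 20.63°  ✓
  (3,4): δ = 95.27°  ·
  (3,5): δ = 41.22°  ·
  (4,5): δ = 125.95°  ·
antipodal pairs: 3

count = 3; pairs: (0,3), (1,4), (2,5)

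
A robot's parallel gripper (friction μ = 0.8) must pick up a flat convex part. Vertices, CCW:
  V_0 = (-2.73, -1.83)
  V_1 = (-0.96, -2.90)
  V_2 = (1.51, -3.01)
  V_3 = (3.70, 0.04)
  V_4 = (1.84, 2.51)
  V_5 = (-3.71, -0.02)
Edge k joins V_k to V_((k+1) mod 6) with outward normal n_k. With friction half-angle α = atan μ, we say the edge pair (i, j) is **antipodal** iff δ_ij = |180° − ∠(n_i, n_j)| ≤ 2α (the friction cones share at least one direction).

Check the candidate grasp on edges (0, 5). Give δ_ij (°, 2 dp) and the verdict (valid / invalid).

δ = 149.59°, invalid

α = atan 0.8 = 38.66°;  2α = 77.32°
edge 0: e_0 = (+1.77, -1.07);  n_0 = (-0.5173, -0.8558)
edge 5: e_5 = (+0.98, -1.81);  n_5 = (-0.8794, -0.4761)
∠(n_0, n_5) = 30.41°
δ = |180° − 30.41°| = 149.59°
149.59° > 2α = 77.32°  →  invalid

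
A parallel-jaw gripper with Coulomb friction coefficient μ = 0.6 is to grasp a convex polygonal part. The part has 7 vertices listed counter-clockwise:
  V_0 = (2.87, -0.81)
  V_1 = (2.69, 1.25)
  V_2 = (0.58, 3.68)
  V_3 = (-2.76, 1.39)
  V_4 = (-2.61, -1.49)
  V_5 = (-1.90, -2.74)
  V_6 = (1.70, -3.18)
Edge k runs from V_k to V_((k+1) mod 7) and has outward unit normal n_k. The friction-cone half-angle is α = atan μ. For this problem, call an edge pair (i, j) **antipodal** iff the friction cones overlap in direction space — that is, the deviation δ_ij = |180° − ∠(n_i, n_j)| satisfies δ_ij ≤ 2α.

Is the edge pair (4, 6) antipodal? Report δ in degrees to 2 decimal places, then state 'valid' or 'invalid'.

α = atan 0.6 = 30.96°;  2α = 61.93°
edge 4: e_4 = (+0.71, -1.25);  n_4 = (-0.8695, -0.4939)
edge 6: e_6 = (+1.17, +2.37);  n_6 = (+0.8967, -0.4427)
∠(n_4, n_6) = 124.13°
δ = |180° − 124.13°| = 55.87°
55.87° ≤ 2α = 61.93°  →  valid

δ = 55.87°, valid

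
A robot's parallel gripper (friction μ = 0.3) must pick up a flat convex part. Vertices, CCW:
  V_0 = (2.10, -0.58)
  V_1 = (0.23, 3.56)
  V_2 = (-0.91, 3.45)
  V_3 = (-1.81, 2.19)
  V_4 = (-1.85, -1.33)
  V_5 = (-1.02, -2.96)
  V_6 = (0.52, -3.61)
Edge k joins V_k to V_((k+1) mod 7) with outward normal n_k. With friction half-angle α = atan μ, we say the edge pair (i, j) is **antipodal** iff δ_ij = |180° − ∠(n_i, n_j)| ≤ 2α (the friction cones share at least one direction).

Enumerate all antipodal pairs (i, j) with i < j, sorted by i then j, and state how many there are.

count = 5; pairs: (0,3), (0,4), (1,5), (2,6), (3,6)

α = atan 0.3 = 16.70°;  2α = 33.40°
n_0 = (+0.9113, +0.4116)
n_1 = (-0.0960, +0.9954)
n_2 = (-0.8137, +0.5812)
n_3 = (-0.9999, +0.0114)
n_4 = (-0.8911, -0.4538)
n_5 = (-0.3889, -0.9213)
n_6 = (+0.8867, -0.4624)
  (0,1): δ = 108.80°  ·
  (0,2): δ = 59.85°  ·
  (0,3): δ = 24.96°  ✓
  (0,4): δ = 2.68°  ✓
  (0,5): δ = 42.81°  ·
  (0,6): δ = 128.15°  ·
  (1,2): δ = 131.05°  ·
  (1,3): δ = 96.16°  ·
  (1,4): δ = 68.53°  ·
  (1,5): δ = 28.40°  ✓
  (1,6): δ = 56.95°  ·
  (2,3): δ = 145.11°  ·
  (2,4): δ = 117.48°  ·
  (2,5): δ = 77.35°  ·
  (2,6): δ = 8.00°  ✓
  (3,4): δ = 152.36°  ·
  (3,5): δ = 112.23°  ·
  (3,6): δ = 26.89°  ✓
  (4,5): δ = 139.87°  ·
  (4,6): δ = 54.53°  ·
  (5,6): δ = 94.66°  ·
antipodal pairs: 5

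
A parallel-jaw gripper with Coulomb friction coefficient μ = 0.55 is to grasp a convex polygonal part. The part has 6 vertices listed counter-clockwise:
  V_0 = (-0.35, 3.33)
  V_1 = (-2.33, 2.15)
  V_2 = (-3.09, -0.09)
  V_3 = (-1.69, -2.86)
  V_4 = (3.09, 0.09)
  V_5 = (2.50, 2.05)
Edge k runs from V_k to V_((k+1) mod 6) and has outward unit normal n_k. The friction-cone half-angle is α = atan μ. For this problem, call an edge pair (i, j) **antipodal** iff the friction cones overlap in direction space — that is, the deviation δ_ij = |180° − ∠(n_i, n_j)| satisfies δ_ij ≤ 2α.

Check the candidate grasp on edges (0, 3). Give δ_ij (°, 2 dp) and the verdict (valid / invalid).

α = atan 0.55 = 28.81°;  2α = 57.62°
edge 0: e_0 = (-1.98, -1.18);  n_0 = (-0.5119, +0.8590)
edge 3: e_3 = (+4.78, +2.95);  n_3 = (+0.5252, -0.8510)
∠(n_0, n_3) = 179.11°
δ = |180° − 179.11°| = 0.89°
0.89° ≤ 2α = 57.62°  →  valid

δ = 0.89°, valid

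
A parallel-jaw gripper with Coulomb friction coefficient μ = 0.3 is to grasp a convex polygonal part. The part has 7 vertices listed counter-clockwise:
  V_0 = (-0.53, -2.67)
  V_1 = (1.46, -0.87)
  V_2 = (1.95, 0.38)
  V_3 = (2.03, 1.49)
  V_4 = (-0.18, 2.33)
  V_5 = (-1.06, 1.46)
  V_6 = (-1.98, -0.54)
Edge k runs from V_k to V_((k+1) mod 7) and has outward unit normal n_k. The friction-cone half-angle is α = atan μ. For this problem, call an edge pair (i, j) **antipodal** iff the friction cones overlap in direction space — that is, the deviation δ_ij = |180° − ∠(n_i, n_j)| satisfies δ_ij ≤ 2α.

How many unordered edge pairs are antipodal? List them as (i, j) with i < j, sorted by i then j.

α = atan 0.3 = 16.70°;  2α = 33.40°
n_0 = (+0.6708, -0.7416)
n_1 = (+0.9310, -0.3650)
n_2 = (+0.9974, -0.0719)
n_3 = (+0.3553, +0.9348)
n_4 = (-0.7031, +0.7111)
n_5 = (-0.9085, +0.4179)
n_6 = (-0.8266, -0.5627)
  (0,1): δ = 153.54°  ·
  (0,2): δ = 136.25°  ·
  (0,3): δ = 62.94°  ·
  (0,4): δ = 2.54°  ✓
  (0,5): δ = 23.17°  ✓
  (0,6): δ = 82.12°  ·
  (1,2): δ = 162.72°  ·
  (1,3): δ = 89.41°  ·
  (1,4): δ = 23.92°  ✓
  (1,5): δ = 3.30°  ✓
  (1,6): δ = 55.65°  ·
  (2,3): δ = 106.69°  ·
  (2,4): δ = 41.21°  ·
  (2,5): δ = 20.58°  ✓
  (2,6): δ = 38.37°  ·
  (3,4): δ = 114.52°  ·
  (3,5): δ = 93.89°  ·
  (3,6): δ = 34.94°  ·
  (4,5): δ = 159.38°  ·
  (4,6): δ = 100.43°  ·
  (5,6): δ = 121.05°  ·
antipodal pairs: 5

count = 5; pairs: (0,4), (0,5), (1,4), (1,5), (2,5)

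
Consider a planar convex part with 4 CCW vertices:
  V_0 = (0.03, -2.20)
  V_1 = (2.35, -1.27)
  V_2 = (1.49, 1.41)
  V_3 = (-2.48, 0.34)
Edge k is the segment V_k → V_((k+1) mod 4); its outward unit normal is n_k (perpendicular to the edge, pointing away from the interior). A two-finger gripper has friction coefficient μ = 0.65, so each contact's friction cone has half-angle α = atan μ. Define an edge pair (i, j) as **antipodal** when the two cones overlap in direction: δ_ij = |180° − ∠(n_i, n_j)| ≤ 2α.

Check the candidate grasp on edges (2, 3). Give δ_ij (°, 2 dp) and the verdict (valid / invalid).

α = atan 0.65 = 33.02°;  2α = 66.05°
edge 2: e_2 = (-3.97, -1.07);  n_2 = (-0.2602, +0.9655)
edge 3: e_3 = (+2.51, -2.54);  n_3 = (-0.7113, -0.7029)
∠(n_2, n_3) = 119.58°
δ = |180° − 119.58°| = 60.42°
60.42° ≤ 2α = 66.05°  →  valid

δ = 60.42°, valid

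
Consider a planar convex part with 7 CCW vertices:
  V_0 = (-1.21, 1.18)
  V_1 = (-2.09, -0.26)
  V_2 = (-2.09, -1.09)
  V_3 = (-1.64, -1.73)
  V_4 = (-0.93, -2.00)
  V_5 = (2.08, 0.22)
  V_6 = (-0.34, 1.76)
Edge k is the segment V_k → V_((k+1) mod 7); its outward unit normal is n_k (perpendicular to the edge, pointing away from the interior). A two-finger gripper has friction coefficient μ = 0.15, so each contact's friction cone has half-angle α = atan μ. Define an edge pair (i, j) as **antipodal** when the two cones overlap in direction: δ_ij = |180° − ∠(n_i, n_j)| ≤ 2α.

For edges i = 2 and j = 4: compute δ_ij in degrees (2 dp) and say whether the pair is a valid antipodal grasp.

α = atan 0.15 = 8.53°;  2α = 17.06°
edge 2: e_2 = (+0.45, -0.64);  n_2 = (-0.8180, -0.5752)
edge 4: e_4 = (+3.01, +2.22);  n_4 = (+0.5936, -0.8048)
∠(n_2, n_4) = 91.30°
δ = |180° − 91.30°| = 88.70°
88.70° > 2α = 17.06°  →  invalid

δ = 88.70°, invalid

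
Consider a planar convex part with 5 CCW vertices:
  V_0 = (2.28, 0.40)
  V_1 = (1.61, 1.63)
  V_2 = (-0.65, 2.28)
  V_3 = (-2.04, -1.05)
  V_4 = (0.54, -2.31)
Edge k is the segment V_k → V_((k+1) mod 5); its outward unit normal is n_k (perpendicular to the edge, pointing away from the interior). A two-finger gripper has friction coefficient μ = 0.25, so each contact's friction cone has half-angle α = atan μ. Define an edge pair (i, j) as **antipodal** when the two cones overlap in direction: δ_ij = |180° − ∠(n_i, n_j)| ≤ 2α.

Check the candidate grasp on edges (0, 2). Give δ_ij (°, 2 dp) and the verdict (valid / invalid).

δ = 51.23°, invalid

α = atan 0.25 = 14.04°;  2α = 28.07°
edge 0: e_0 = (-0.67, +1.23);  n_0 = (+0.8782, +0.4784)
edge 2: e_2 = (-1.39, -3.33);  n_2 = (-0.9228, +0.3852)
∠(n_0, n_2) = 128.77°
δ = |180° − 128.77°| = 51.23°
51.23° > 2α = 28.07°  →  invalid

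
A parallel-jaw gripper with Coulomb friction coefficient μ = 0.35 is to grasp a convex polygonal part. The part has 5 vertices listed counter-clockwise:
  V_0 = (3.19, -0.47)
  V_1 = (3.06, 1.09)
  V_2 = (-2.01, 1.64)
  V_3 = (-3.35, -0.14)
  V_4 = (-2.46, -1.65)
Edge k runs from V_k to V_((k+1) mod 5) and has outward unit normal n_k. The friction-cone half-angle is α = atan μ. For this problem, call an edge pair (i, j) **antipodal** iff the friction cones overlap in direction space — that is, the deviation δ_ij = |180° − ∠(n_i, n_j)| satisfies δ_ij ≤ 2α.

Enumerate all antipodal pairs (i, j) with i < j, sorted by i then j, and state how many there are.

count = 2; pairs: (0,3), (1,4)

α = atan 0.35 = 19.29°;  2α = 38.58°
n_0 = (+0.9965, +0.0830)
n_1 = (+0.1078, +0.9942)
n_2 = (-0.7989, +0.6014)
n_3 = (-0.8615, -0.5078)
n_4 = (+0.2044, -0.9789)
  (0,1): δ = 100.95°  ·
  (0,2): δ = 41.74°  ·
  (0,3): δ = 25.75°  ✓
  (0,4): δ = 97.03°  ·
  (1,2): δ = 120.78°  ·
  (1,3): δ = 53.29°  ·
  (1,4): δ = 17.99°  ✓
  (2,3): δ = 112.51°  ·
  (2,4): δ = 41.23°  ·
  (3,4): δ = 108.72°  ·
antipodal pairs: 2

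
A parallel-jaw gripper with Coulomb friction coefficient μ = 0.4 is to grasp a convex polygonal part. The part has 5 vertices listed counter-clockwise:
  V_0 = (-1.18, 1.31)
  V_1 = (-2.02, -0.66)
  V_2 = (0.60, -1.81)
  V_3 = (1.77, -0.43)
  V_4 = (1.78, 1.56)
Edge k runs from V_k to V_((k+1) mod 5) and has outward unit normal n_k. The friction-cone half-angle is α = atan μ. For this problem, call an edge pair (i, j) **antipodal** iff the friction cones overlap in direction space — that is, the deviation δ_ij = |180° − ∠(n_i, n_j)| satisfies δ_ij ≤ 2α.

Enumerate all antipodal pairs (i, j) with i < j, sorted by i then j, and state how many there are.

α = atan 0.4 = 21.80°;  2α = 43.60°
n_0 = (-0.9199, +0.3922)
n_1 = (-0.4019, -0.9157)
n_2 = (+0.7628, -0.6467)
n_3 = (+1.0000, -0.0050)
n_4 = (-0.0842, +0.9965)
  (0,1): δ = 90.60°  ·
  (0,2): δ = 17.20°  ✓
  (0,3): δ = 22.81°  ✓
  (0,4): δ = 117.92°  ·
  (1,2): δ = 106.59°  ·
  (1,3): δ = 66.59°  ·
  (1,4): δ = 28.53°  ✓
  (2,3): δ = 140.00°  ·
  (2,4): δ = 44.88°  ·
  (3,4): δ = 84.88°  ·
antipodal pairs: 3

count = 3; pairs: (0,2), (0,3), (1,4)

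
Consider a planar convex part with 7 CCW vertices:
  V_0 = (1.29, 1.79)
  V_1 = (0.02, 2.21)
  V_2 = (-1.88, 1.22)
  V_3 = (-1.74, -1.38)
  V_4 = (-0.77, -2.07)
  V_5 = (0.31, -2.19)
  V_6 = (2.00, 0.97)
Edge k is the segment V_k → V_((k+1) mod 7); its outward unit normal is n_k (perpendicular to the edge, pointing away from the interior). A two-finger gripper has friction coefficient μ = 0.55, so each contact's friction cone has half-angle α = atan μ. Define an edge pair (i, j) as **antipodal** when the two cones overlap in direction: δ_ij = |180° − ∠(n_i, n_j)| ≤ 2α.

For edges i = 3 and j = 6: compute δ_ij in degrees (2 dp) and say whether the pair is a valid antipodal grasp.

δ = 13.69°, valid

α = atan 0.55 = 28.81°;  2α = 57.62°
edge 3: e_3 = (+0.97, -0.69);  n_3 = (-0.5796, -0.8149)
edge 6: e_6 = (-0.71, +0.82);  n_6 = (+0.7560, +0.6546)
∠(n_3, n_6) = 166.31°
δ = |180° − 166.31°| = 13.69°
13.69° ≤ 2α = 57.62°  →  valid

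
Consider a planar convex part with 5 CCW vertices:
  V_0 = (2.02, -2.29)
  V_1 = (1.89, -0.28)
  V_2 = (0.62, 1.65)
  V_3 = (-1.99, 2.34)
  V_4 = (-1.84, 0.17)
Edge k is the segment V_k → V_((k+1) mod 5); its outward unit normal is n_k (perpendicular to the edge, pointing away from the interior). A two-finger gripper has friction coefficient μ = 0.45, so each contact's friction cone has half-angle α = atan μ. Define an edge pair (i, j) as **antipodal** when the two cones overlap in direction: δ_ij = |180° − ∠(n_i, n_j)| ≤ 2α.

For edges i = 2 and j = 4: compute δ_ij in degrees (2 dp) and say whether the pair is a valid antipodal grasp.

α = atan 0.45 = 24.23°;  2α = 48.46°
edge 2: e_2 = (-2.61, +0.69);  n_2 = (+0.2556, +0.9668)
edge 4: e_4 = (+3.86, -2.46);  n_4 = (-0.5374, -0.8433)
∠(n_2, n_4) = 162.30°
δ = |180° − 162.30°| = 17.70°
17.70° ≤ 2α = 48.46°  →  valid

δ = 17.70°, valid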